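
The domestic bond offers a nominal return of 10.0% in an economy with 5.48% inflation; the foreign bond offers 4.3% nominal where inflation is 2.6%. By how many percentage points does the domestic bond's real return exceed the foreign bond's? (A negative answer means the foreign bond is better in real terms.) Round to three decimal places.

The domestic bond real return: 1.100/1.0548 − 1 = 4.2852%.
The foreign bond real return: 1.043/1.026 − 1 = 1.6569%.
Difference: 4.2852 − 1.6569 = 2.6283 pp.

2.628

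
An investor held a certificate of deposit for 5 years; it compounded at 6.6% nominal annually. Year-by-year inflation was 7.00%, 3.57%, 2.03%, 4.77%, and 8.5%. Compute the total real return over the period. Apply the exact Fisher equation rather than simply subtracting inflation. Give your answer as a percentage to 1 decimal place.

Cumulative inflation factor: 1.0700 × 1.0357 × 1.0203 × 1.0477 × 1.085 ≈ 1.28532.
Nominal growth factor: 1.37653. Real growth factor = 1.37653 / 1.28532 ≈ 1.07096.
Total real return ≈ 7.0961%.

7.1%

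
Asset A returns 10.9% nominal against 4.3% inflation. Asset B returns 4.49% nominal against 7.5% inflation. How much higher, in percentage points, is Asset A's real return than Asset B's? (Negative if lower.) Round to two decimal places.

Asset A real return: 1.109/1.043 − 1 = 6.328%.
Asset B real return: 1.0449/1.075 − 1 = -2.800%.
Difference: 6.328 − (-2.800) = 9.128 pp.

9.13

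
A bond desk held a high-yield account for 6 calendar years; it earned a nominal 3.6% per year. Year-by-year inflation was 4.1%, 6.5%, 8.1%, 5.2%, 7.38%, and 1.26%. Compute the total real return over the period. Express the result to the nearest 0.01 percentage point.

Cumulative inflation factor: 1.041 × 1.065 × 1.081 × 1.052 × 1.0738 × 1.0126 ≈ 1.37089.
Nominal growth factor: 1.23640. Real growth factor = 1.23640 / 1.37089 ≈ 0.90189.
Total real return ≈ -9.8106%.

-9.81%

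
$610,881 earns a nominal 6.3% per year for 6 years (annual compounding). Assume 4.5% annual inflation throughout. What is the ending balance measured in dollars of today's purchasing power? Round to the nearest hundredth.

Nominal value at maturity: $610,881 × (1 + 6.3%)^6 ≈ $881,365.82.
Price-level factor over 6 years: (1 + 4.5%)^6 ≈ 1.3022601248.
The maturity value deflated by that factor is the answer in today's purchasing power.

$676,797.06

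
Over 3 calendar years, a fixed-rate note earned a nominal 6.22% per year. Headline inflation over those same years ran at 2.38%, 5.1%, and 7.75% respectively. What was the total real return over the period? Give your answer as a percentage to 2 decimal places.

3.37%

Cumulative inflation factor: 1.0238 × 1.051 × 1.0775 ≈ 1.15940.
Nominal growth factor: 1.19845. Real growth factor = 1.19845 / 1.15940 ≈ 1.03367.
Total real return ≈ 3.3674%.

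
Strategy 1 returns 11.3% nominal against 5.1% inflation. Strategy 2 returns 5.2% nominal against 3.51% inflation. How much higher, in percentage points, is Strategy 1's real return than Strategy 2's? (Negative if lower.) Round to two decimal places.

Strategy 1 real return: 1.113/1.051 − 1 = 5.899%.
Strategy 2 real return: 1.052/1.0351 − 1 = 1.633%.
Difference: 5.899 − 1.633 = 4.266 pp.

4.27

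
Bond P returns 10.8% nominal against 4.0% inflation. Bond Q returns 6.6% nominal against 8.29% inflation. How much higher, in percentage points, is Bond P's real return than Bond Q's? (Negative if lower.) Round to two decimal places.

8.10

Bond P real return: 1.108/1.040 − 1 = 6.538%.
Bond Q real return: 1.066/1.0829 − 1 = -1.561%.
Difference: 6.538 − (-1.561) = 8.099 pp.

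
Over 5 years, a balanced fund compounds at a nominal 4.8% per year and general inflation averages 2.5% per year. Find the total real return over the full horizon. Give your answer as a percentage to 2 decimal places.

The annual real rate is (1+4.8%)/(1+2.5%) − 1 = 2.2439%.
Compounded over 5 years: (1 + 0.022439)^5 − 1 ≈ 0.11734.

11.73%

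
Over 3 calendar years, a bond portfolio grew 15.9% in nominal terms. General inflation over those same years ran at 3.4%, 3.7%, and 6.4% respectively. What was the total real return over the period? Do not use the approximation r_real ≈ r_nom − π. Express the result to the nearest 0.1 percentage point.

1.6%

Cumulative inflation factor: 1.034 × 1.037 × 1.064 ≈ 1.14088.
Nominal growth factor: 1.15900. Real growth factor = 1.15900 / 1.14088 ≈ 1.01588.
Total real return ≈ 1.5880%.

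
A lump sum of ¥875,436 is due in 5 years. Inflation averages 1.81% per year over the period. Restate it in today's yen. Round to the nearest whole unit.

¥800,336

Price-level factor over 5 years: (1 + 1.81%)^5 ≈ 1.0938359360.
Purchasing power today: ¥875,436 divided by that factor.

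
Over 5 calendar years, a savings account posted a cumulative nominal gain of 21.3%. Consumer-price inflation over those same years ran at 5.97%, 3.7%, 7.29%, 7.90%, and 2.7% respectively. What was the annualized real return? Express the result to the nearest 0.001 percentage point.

Cumulative inflation factor: 1.0597 × 1.037 × 1.0729 × 1.0790 × 1.027 ≈ 1.30651.
Nominal growth factor: 1.21300. Real growth factor = 1.21300 / 1.30651 ≈ 0.92843.
Annualized: 0.92843^(1/5) − 1 ≈ -0.01474.

-1.474%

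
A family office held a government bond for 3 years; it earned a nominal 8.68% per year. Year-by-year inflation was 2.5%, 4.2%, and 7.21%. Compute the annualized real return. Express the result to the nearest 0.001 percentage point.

Cumulative inflation factor: 1.025 × 1.042 × 1.0721 ≈ 1.14506.
Nominal growth factor: 1.28366. Real growth factor = 1.28366 / 1.14506 ≈ 1.12104.
Annualized: 1.12104^(1/3) − 1 ≈ 0.03882.

3.882%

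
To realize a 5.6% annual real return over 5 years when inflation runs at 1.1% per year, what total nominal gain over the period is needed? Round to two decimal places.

38.70%

Required annual nominal rate: (1+5.6%)(1+1.1%) − 1 = 6.7616%.
Cumulative over 5 years: (1 + 0.067616)^5 − 1 ≈ 0.38700.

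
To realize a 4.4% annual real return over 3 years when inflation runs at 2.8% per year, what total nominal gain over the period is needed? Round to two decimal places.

Required annual nominal rate: (1+4.4%)(1+2.8%) − 1 = 7.3232%.
Cumulative over 3 years: (1 + 0.073232)^3 − 1 ≈ 0.23618.

23.62%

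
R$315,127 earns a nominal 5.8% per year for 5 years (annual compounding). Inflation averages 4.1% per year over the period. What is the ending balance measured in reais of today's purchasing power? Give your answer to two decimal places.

Nominal value at maturity: R$315,127 × (1 + 5.8%)^5 ≈ R$417,747.59.
Price-level factor over 5 years: (1 + 4.1%)^5 ≈ 1.2225134547.
Dividing the nominal maturity value by the price-level factor gives the value in today's money.

R$341,712.06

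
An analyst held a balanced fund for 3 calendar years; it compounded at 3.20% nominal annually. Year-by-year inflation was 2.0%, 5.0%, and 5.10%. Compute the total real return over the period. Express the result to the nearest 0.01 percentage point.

-2.36%

Cumulative inflation factor: 1.020 × 1.050 × 1.0510 ≈ 1.12562.
Nominal growth factor: 1.09910. Real growth factor = 1.09910 / 1.12562 ≈ 0.97644.
Total real return ≈ -2.3557%.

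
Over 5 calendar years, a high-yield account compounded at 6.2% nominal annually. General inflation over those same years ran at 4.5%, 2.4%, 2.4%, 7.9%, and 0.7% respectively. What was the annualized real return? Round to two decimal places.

2.56%

Cumulative inflation factor: 1.045 × 1.024 × 1.024 × 1.079 × 1.007 ≈ 1.19060.
Nominal growth factor: 1.35090. Real growth factor = 1.35090 / 1.19060 ≈ 1.13463.
Annualized: 1.13463^(1/5) − 1 ≈ 0.02558.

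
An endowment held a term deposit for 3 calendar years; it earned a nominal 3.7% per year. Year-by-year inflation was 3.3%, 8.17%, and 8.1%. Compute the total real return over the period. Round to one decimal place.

Cumulative inflation factor: 1.033 × 1.0817 × 1.081 ≈ 1.20791.
Nominal growth factor: 1.11516. Real growth factor = 1.11516 / 1.20791 ≈ 0.92322.
Total real return ≈ -7.6784%.

-7.7%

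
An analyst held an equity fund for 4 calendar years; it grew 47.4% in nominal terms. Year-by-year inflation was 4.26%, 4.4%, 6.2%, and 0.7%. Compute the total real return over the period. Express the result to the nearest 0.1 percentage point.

26.6%

Cumulative inflation factor: 1.0426 × 1.044 × 1.062 × 1.007 ≈ 1.16405.
Nominal growth factor: 1.47400. Real growth factor = 1.47400 / 1.16405 ≈ 1.26627.
Total real return ≈ 26.6267%.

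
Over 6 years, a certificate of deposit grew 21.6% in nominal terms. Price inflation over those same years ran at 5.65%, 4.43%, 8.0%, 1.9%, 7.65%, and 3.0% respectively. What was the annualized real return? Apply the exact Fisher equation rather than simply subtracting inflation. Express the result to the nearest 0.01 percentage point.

-1.68%

Cumulative inflation factor: 1.0565 × 1.0443 × 1.080 × 1.019 × 1.0765 × 1.030 ≈ 1.34631.
Nominal growth factor: 1.21600. Real growth factor = 1.21600 / 1.34631 ≈ 0.90321.
Annualized: 0.90321^(1/6) − 1 ≈ -0.01682.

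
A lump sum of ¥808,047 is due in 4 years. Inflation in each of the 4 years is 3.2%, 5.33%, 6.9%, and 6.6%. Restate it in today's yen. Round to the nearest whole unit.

¥652,334

Price-level factor over 4 years: 1.032 × 1.0533 × 1.069 × 1.066 ≈ 1.2387015795.
Purchasing power today: ¥808,047 divided by that factor.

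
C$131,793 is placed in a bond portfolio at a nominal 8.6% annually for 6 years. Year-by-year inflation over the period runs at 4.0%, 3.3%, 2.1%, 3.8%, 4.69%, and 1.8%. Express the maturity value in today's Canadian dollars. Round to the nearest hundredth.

C$178,181.07

Nominal value at maturity: C$131,793 × (1 + 8.6%)^6 ≈ C$216,207.77.
Price-level factor over 6 years: 1.040 × 1.033 × 1.021 × 1.038 × 1.0469 × 1.018 ≈ 1.2134160475.
The maturity value deflated by that factor is the answer in today's purchasing power.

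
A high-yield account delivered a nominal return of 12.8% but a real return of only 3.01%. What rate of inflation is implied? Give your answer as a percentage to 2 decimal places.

9.50%

From (1+r_nom) = (1+r_real)(1+π), we get 1+π = (1 + 12.8%)/(1 + 3.01%) = 1.128/1.0301 ≈ 1.09504.
So π ≈ 9.5039%.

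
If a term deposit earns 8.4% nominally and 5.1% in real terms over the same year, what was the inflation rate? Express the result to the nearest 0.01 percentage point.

From (1+r_nom) = (1+r_real)(1+π), we get 1+π = (1 + 8.4%)/(1 + 5.1%) = 1.084/1.051 ≈ 1.03140.
So π ≈ 3.1399%.

3.14%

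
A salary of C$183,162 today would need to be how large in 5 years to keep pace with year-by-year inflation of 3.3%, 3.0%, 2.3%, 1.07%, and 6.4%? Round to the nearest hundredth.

Cumulative price-level factor: 1.033 × 1.030 × 1.023 × 1.0107 × 1.064 ≈ 1.1705152428.
The nominal amount required is C$183,162 scaled up by that factor.

C$214,393.91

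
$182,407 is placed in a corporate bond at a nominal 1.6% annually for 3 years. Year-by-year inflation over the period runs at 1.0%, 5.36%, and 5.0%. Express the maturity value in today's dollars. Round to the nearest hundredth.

$171,212.78

Nominal value at maturity: $182,407 × (1 + 1.6%)^3 ≈ $191,303.37.
Price-level factor over 3 years: 1.010 × 1.0536 × 1.050 = 1.1173428.
The maturity value deflated by that factor is the answer in today's purchasing power.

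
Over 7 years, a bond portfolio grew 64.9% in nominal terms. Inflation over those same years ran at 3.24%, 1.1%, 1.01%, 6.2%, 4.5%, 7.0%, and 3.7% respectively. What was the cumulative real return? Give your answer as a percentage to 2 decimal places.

Cumulative inflation factor: 1.0324 × 1.011 × 1.0101 × 1.062 × 1.045 × 1.070 × 1.037 ≈ 1.29828.
Nominal growth factor: 1.64900. Real growth factor = 1.64900 / 1.29828 ≈ 1.27015.
Total real return ≈ 27.0146%.

27.01%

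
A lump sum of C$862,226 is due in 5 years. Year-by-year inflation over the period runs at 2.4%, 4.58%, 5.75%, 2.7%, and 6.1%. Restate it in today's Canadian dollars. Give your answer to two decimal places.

C$698,725.06

Price-level factor over 5 years: 1.024 × 1.0458 × 1.0575 × 1.027 × 1.061 ≈ 1.2339989714.
Purchasing power today: C$862,226 divided by that factor.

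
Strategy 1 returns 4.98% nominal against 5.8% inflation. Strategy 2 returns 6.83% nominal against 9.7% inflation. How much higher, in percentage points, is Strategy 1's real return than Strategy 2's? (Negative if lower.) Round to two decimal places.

Strategy 1 real return: 1.0498/1.058 − 1 = -0.775%.
Strategy 2 real return: 1.0683/1.097 − 1 = -2.616%.
Difference: -0.775 − (-2.616) = 1.841 pp.

1.84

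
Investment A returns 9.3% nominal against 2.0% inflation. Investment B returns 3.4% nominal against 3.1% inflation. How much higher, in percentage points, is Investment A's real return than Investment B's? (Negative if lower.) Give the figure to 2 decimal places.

6.87

Investment A real return: 1.093/1.020 − 1 = 7.157%.
Investment B real return: 1.034/1.031 − 1 = 0.291%.
Difference: 7.157 − 0.291 = 6.866 pp.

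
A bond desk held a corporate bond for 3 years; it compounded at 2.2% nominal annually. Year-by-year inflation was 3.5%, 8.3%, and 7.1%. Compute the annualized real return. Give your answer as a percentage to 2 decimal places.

-3.84%

Cumulative inflation factor: 1.035 × 1.083 × 1.071 ≈ 1.20049.
Nominal growth factor: 1.06746. Real growth factor = 1.06746 / 1.20049 ≈ 0.88919.
Annualized: 0.88919^(1/3) − 1 ≈ -0.03839.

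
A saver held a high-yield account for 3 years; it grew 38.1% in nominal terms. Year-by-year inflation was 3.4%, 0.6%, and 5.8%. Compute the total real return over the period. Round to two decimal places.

Cumulative inflation factor: 1.034 × 1.006 × 1.058 ≈ 1.10054.
Nominal growth factor: 1.38100. Real growth factor = 1.38100 / 1.10054 ≈ 1.25484.
Total real return ≈ 25.4843%.

25.48%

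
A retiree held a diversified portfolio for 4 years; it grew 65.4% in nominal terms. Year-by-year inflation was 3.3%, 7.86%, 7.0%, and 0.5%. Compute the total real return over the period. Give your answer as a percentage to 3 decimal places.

Cumulative inflation factor: 1.033 × 1.0786 × 1.070 × 1.005 ≈ 1.19815.
Nominal growth factor: 1.65400. Real growth factor = 1.65400 / 1.19815 ≈ 1.38046.
Total real return ≈ 38.0464%.

38.046%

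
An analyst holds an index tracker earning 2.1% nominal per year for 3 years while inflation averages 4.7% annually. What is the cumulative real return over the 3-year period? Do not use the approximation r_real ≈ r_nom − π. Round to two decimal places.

The annual real rate is (1+2.1%)/(1+4.7%) − 1 = -2.4833%.
Compounded over 3 years: (1 + -0.024833)^3 − 1 ≈ -0.07266.

-7.27%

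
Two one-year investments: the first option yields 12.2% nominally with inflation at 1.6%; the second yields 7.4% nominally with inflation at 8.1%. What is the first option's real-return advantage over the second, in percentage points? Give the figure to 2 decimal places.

The first option real return: 1.122/1.016 − 1 = 10.433%.
The second real return: 1.074/1.081 − 1 = -0.648%.
Difference: 10.433 − (-0.648) = 11.081 pp.

11.08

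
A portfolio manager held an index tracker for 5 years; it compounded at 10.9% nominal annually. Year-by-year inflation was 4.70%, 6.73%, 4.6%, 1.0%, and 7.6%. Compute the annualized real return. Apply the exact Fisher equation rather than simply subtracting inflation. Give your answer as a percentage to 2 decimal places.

5.72%

Cumulative inflation factor: 1.0470 × 1.0673 × 1.046 × 1.010 × 1.076 ≈ 1.27028.
Nominal growth factor: 1.67748. Real growth factor = 1.67748 / 1.27028 ≈ 1.32056.
Annualized: 1.32056^(1/5) − 1 ≈ 0.05719.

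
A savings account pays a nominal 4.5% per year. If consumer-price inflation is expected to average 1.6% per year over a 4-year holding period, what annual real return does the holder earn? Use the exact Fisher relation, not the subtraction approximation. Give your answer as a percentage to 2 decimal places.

2.85%

With constant rates the annual real return is the same each year: (1+4.5%)/(1+1.6%) − 1 = 0.02854.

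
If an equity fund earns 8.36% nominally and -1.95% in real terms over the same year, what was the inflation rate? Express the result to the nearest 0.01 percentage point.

10.52%

From (1+r_nom) = (1+r_real)(1+π), we get 1+π = (1 + 8.36%)/(1 − 1.95%) = 1.0836/0.9805 ≈ 1.10515.
So π ≈ 10.5150%.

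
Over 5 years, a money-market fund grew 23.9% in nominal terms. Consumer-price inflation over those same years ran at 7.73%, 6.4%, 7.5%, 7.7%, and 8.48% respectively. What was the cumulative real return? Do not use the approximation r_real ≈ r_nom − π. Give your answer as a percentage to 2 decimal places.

-13.94%

Cumulative inflation factor: 1.0773 × 1.064 × 1.075 × 1.077 × 1.0848 ≈ 1.43963.
Nominal growth factor: 1.23900. Real growth factor = 1.23900 / 1.43963 ≈ 0.86064.
Total real return ≈ -13.9365%.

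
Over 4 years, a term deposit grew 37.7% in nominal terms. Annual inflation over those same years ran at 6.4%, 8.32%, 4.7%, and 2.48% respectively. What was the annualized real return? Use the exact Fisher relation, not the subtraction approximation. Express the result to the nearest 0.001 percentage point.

2.725%

Cumulative inflation factor: 1.064 × 1.0832 × 1.047 × 1.0248 ≈ 1.23662.
Nominal growth factor: 1.37700. Real growth factor = 1.37700 / 1.23662 ≈ 1.11352.
Annualized: 1.11352^(1/4) − 1 ≈ 0.02725.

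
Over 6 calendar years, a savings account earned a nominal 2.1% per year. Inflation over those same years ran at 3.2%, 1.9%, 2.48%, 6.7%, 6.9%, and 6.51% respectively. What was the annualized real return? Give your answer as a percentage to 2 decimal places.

-2.38%

Cumulative inflation factor: 1.032 × 1.019 × 1.0248 × 1.067 × 1.069 × 1.0651 ≈ 1.30926.
Nominal growth factor: 1.13280. Real growth factor = 1.13280 / 1.30926 ≈ 0.86522.
Annualized: 0.86522^(1/6) − 1 ≈ -0.02384.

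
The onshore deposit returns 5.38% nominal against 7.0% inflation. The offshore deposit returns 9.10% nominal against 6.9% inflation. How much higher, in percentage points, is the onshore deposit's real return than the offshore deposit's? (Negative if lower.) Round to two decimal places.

-3.57

The onshore deposit real return: 1.0538/1.070 − 1 = -1.514%.
The offshore deposit real return: 1.0910/1.069 − 1 = 2.058%.
Difference: -1.514 − 2.058 = -3.572 pp.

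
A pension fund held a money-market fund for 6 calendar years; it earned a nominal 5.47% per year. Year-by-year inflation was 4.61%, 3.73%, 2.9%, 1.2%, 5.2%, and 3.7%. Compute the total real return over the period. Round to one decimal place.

Cumulative inflation factor: 1.0461 × 1.0373 × 1.029 × 1.012 × 1.052 × 1.037 ≈ 1.23273.
Nominal growth factor: 1.37649. Real growth factor = 1.37649 / 1.23273 ≈ 1.11662.
Total real return ≈ 11.6621%.

11.7%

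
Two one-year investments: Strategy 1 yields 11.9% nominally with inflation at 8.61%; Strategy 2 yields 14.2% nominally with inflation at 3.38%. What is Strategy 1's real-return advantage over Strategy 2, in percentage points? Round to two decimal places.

-7.44

Strategy 1 real return: 1.119/1.0861 − 1 = 3.029%.
Strategy 2 real return: 1.142/1.0338 − 1 = 10.466%.
Difference: 3.029 − 10.466 = -7.437 pp.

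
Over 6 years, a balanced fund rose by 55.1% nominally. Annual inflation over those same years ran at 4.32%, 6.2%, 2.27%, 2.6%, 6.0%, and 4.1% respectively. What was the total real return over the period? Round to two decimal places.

20.91%

Cumulative inflation factor: 1.0432 × 1.062 × 1.0227 × 1.026 × 1.060 × 1.041 ≈ 1.28276.
Nominal growth factor: 1.55100. Real growth factor = 1.55100 / 1.28276 ≈ 1.20911.
Total real return ≈ 20.9115%.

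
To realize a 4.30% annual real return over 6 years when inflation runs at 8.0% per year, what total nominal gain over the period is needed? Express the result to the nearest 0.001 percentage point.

104.291%

Required annual nominal rate: (1+4.30%)(1+8.0%) − 1 = 12.644%.
Cumulative over 6 years: (1 + 0.12644)^6 − 1 ≈ 1.04291.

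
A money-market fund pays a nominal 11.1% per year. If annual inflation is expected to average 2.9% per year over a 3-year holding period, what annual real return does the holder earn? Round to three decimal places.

With constant rates the annual real return is the same each year: (1+11.1%)/(1+2.9%) − 1 = 0.07969.

7.969%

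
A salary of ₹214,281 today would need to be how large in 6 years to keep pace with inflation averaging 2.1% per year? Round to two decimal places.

₹242,738.19

Cumulative price-level factor: (1+2.1%)^6 ≈ 1.1328031618.
Multiplying ₹214,281 by the price-level factor gives the future nominal sum.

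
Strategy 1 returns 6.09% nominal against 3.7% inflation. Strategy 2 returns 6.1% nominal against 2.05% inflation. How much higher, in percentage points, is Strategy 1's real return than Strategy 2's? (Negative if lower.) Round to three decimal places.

Strategy 1 real return: 1.0609/1.037 − 1 = 2.3047%.
Strategy 2 real return: 1.061/1.0205 − 1 = 3.9686%.
Difference: 2.3047 − 3.9686 = -1.6639 pp.

-1.664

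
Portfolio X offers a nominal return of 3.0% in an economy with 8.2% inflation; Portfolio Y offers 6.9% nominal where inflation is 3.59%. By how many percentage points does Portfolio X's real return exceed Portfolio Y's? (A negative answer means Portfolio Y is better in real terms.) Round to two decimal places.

-8.00

Portfolio X real return: 1.030/1.082 − 1 = -4.806%.
Portfolio Y real return: 1.069/1.0359 − 1 = 3.195%.
Difference: -4.806 − 3.195 = -8.001 pp.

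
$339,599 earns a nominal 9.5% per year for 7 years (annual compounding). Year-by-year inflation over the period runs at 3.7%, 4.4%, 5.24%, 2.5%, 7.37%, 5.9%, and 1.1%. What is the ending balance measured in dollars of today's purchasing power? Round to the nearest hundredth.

$477,475.63

Nominal value at maturity: $339,599 × (1 + 9.5%)^7 ≈ $641,010.64.
Price-level factor over 7 years: 1.037 × 1.044 × 1.0524 × 1.025 × 1.0737 × 1.059 × 1.011 ≈ 1.3424991787.
The maturity value deflated by that factor is the answer in today's purchasing power.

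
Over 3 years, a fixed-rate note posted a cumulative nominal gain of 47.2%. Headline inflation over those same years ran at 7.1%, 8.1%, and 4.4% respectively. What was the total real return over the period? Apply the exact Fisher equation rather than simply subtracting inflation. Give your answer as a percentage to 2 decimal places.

Cumulative inflation factor: 1.071 × 1.081 × 1.044 ≈ 1.20869.
Nominal growth factor: 1.47200. Real growth factor = 1.47200 / 1.20869 ≈ 1.21785.
Total real return ≈ 21.7845%.

21.78%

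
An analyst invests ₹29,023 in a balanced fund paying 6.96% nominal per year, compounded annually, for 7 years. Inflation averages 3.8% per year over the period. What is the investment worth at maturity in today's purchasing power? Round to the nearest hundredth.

Nominal value at maturity: ₹29,023 × (1 + 6.96%)^7 ≈ ₹46,482.78.
Price-level factor over 7 years: (1 + 3.8%)^7 ≈ 1.2983191849.
Dividing the nominal maturity value by the price-level factor gives the value in today's money.

₹35,802.27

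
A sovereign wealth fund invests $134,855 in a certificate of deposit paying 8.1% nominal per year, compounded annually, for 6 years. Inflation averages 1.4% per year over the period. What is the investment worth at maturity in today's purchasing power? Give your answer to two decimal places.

Nominal value at maturity: $134,855 × (1 + 8.1%)^6 ≈ $215,189.57.
Price-level factor over 6 years: (1 + 1.4%)^6 ≈ 1.0869954595.
Dividing the nominal maturity value by the price-level factor gives the value in today's money.

$197,967.31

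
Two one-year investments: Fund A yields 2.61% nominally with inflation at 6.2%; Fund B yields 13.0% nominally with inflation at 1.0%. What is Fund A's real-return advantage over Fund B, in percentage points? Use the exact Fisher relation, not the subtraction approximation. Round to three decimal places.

Fund A real return: 1.0261/1.062 − 1 = -3.3804%.
Fund B real return: 1.130/1.010 − 1 = 11.8812%.
Difference: -3.3804 − 11.8812 = -15.2616 pp.

-15.262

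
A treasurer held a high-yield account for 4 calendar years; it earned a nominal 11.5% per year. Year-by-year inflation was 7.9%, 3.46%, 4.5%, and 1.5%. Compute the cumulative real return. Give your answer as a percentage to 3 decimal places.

30.534%

Cumulative inflation factor: 1.079 × 1.0346 × 1.045 × 1.015 ≈ 1.18407.
Nominal growth factor: 1.54561. Real growth factor = 1.54561 / 1.18407 ≈ 1.30534.
Total real return ≈ 30.5339%.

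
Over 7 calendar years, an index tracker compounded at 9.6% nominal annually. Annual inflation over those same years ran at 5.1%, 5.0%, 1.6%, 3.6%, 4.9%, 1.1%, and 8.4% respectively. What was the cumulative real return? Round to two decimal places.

42.26%

Cumulative inflation factor: 1.051 × 1.050 × 1.016 × 1.036 × 1.049 × 1.011 × 1.084 ≈ 1.33537.
Nominal growth factor: 1.89965. Real growth factor = 1.89965 / 1.33537 ≈ 1.42257.
Total real return ≈ 42.2566%.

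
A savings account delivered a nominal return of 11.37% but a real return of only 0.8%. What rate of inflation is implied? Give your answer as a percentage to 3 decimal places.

From (1+r_nom) = (1+r_real)(1+π), we get 1+π = (1 + 11.37%)/(1 + 0.8%) = 1.1137/1.008 ≈ 1.10486.
So π ≈ 10.4861%.

10.486%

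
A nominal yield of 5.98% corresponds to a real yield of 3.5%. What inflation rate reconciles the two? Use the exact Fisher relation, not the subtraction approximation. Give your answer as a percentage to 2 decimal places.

2.40%

From (1+r_nom) = (1+r_real)(1+π), we get 1+π = (1 + 5.98%)/(1 + 3.5%) = 1.0598/1.035 ≈ 1.02396.
So π ≈ 2.3961%.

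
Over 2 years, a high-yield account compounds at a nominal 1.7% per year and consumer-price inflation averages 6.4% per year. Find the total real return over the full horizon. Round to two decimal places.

The annual real rate is (1+1.7%)/(1+6.4%) − 1 = -4.4173%.
Compounded over 2 years: (1 + -0.044173)^2 − 1 ≈ -0.08639.

-8.64%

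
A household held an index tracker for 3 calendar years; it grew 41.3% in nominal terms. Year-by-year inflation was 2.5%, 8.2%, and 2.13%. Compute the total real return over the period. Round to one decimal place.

24.7%

Cumulative inflation factor: 1.025 × 1.082 × 1.0213 ≈ 1.13267.
Nominal growth factor: 1.41300. Real growth factor = 1.41300 / 1.13267 ≈ 1.24749.
Total real return ≈ 24.7492%.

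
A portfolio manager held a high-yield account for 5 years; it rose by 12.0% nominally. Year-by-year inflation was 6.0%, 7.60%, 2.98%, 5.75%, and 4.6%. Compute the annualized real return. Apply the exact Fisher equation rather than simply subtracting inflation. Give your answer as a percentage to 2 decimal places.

Cumulative inflation factor: 1.060 × 1.0760 × 1.0298 × 1.0575 × 1.046 ≈ 1.29922.
Nominal growth factor: 1.12000. Real growth factor = 1.12000 / 1.29922 ≈ 0.86205.
Annualized: 0.86205^(1/5) − 1 ≈ -0.02925.

-2.93%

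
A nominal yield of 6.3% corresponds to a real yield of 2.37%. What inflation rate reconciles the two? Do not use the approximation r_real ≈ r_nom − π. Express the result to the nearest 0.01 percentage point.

From (1+r_nom) = (1+r_real)(1+π), we get 1+π = (1 + 6.3%)/(1 + 2.37%) = 1.063/1.0237 ≈ 1.03839.
So π ≈ 3.8390%.

3.84%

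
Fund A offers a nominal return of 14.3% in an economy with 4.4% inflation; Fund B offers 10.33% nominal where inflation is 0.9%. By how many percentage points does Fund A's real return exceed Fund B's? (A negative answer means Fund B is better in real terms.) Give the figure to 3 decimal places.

0.137

Fund A real return: 1.143/1.044 − 1 = 9.4828%.
Fund B real return: 1.1033/1.009 − 1 = 9.3459%.
Difference: 9.4828 − 9.3459 = 0.1369 pp.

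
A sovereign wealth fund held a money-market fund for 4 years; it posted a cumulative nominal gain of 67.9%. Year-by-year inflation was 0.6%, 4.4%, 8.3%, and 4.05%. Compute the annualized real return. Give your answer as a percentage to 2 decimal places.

Cumulative inflation factor: 1.006 × 1.044 × 1.083 × 1.0405 ≈ 1.18350.
Nominal growth factor: 1.67900. Real growth factor = 1.67900 / 1.18350 ≈ 1.41867.
Annualized: 1.41867^(1/4) − 1 ≈ 0.09137.

9.14%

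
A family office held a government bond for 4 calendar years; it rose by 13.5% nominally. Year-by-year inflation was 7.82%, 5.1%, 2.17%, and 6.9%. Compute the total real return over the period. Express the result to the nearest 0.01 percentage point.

Cumulative inflation factor: 1.0782 × 1.051 × 1.0217 × 1.069 ≈ 1.23767.
Nominal growth factor: 1.13500. Real growth factor = 1.13500 / 1.23767 ≈ 0.91705.
Total real return ≈ -8.2951%.

-8.30%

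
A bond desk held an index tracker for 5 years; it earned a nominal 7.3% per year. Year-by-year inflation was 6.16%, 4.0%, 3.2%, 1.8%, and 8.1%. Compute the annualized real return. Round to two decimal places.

Cumulative inflation factor: 1.0616 × 1.040 × 1.032 × 1.018 × 1.081 ≈ 1.25386.
Nominal growth factor: 1.42232. Real growth factor = 1.42232 / 1.25386 ≈ 1.13436.
Annualized: 1.13436^(1/5) − 1 ≈ 0.02553.

2.55%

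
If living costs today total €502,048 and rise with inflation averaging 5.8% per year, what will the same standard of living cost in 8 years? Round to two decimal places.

Cumulative price-level factor: (1+5.8%)^8 ≈ 1.5699482664.
The nominal amount required is €502,048 scaled up by that factor.

€788,189.39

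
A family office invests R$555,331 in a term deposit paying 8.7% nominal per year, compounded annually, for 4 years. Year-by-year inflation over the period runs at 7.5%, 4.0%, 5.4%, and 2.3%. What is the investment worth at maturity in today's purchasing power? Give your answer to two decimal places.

R$643,149.66

Nominal value at maturity: R$555,331 × (1 + 8.7%)^4 ≈ R$775,300.55.
Price-level factor over 4 years: 1.075 × 1.040 × 1.054 × 1.023 = 1.205474556.
The maturity value deflated by that factor is the answer in today's purchasing power.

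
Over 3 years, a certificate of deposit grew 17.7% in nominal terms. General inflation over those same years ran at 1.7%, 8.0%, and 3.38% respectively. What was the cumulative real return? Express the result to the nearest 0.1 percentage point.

Cumulative inflation factor: 1.017 × 1.080 × 1.0338 ≈ 1.13548.
Nominal growth factor: 1.17700. Real growth factor = 1.17700 / 1.13548 ≈ 1.03656.
Total real return ≈ 3.6562%.

3.7%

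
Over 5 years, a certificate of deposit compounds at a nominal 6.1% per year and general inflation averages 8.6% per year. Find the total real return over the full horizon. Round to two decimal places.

-10.99%

The annual real rate is (1+6.1%)/(1+8.6%) − 1 = -2.3020%.
Compounded over 5 years: (1 + -0.023020)^5 − 1 ≈ -0.10992.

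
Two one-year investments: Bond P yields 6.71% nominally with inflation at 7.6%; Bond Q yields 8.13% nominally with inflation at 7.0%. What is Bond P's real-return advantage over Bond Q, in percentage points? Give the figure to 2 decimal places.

-1.88

Bond P real return: 1.0671/1.076 − 1 = -0.827%.
Bond Q real return: 1.0813/1.070 − 1 = 1.056%.
Difference: -0.827 − 1.056 = -1.883 pp.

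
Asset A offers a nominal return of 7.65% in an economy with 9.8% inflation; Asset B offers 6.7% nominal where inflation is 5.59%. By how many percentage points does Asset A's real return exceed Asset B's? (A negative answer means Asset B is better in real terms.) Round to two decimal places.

Asset A real return: 1.0765/1.098 − 1 = -1.958%.
Asset B real return: 1.067/1.0559 − 1 = 1.051%.
Difference: -1.958 − 1.051 = -3.009 pp.

-3.01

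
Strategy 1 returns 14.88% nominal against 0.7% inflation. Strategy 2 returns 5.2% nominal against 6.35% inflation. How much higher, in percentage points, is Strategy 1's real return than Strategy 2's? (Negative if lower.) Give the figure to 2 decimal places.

15.16

Strategy 1 real return: 1.1488/1.007 − 1 = 14.081%.
Strategy 2 real return: 1.052/1.0635 − 1 = -1.081%.
Difference: 14.081 − (-1.081) = 15.162 pp.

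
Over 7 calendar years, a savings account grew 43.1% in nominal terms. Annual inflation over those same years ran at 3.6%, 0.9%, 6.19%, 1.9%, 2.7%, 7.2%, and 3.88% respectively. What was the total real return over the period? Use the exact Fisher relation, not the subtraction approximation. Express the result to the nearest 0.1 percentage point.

Cumulative inflation factor: 1.036 × 1.009 × 1.0619 × 1.019 × 1.027 × 1.072 × 1.0388 ≈ 1.29362.
Nominal growth factor: 1.43100. Real growth factor = 1.43100 / 1.29362 ≈ 1.10620.
Total real return ≈ 10.6200%.

10.6%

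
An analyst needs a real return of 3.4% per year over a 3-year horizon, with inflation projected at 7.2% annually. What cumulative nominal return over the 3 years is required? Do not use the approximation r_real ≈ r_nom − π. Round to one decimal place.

36.2%

Required annual nominal rate: (1+3.4%)(1+7.2%) − 1 = 10.8448%.
Cumulative over 3 years: (1 + 0.108448)^3 − 1 ≈ 0.36190.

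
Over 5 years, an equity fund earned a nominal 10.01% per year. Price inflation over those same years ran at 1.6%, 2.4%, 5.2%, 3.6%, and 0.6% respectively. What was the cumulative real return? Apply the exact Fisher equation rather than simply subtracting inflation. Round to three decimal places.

41.252%

Cumulative inflation factor: 1.016 × 1.024 × 1.052 × 1.036 × 1.006 ≈ 1.14069.
Nominal growth factor: 1.61124. Real growth factor = 1.61124 / 1.14069 ≈ 1.41252.
Total real return ≈ 41.2517%.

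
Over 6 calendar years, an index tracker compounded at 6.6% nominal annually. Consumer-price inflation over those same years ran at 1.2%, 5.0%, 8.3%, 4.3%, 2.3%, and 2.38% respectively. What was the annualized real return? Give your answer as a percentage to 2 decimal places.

Cumulative inflation factor: 1.012 × 1.050 × 1.083 × 1.043 × 1.023 × 1.0238 ≈ 1.25711.
Nominal growth factor: 1.46738. Real growth factor = 1.46738 / 1.25711 ≈ 1.16727.
Annualized: 1.16727^(1/6) − 1 ≈ 0.02611.

2.61%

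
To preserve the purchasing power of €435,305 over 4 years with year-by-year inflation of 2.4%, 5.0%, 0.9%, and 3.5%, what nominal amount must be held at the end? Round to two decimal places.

Cumulative price-level factor: 1.024 × 1.050 × 1.009 × 1.035 = 1.122847488.
Multiplying €435,305 by the price-level factor gives the future nominal sum.

€488,781.13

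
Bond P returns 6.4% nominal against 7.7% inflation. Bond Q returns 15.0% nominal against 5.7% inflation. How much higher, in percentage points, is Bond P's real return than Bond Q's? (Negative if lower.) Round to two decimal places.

-10.01

Bond P real return: 1.064/1.077 − 1 = -1.207%.
Bond Q real return: 1.150/1.057 − 1 = 8.798%.
Difference: -1.207 − 8.798 = -10.005 pp.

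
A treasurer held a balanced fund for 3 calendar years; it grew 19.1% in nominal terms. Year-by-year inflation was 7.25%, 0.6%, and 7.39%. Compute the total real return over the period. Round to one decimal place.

2.8%

Cumulative inflation factor: 1.0725 × 1.006 × 1.0739 ≈ 1.15867.
Nominal growth factor: 1.19100. Real growth factor = 1.19100 / 1.15867 ≈ 1.02790.
Total real return ≈ 2.7904%.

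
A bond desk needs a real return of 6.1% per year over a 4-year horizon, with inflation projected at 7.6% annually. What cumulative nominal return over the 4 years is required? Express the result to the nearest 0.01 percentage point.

69.87%

Required annual nominal rate: (1+6.1%)(1+7.6%) − 1 = 14.1636%.
Cumulative over 4 years: (1 + 0.141636)^4 − 1 ≈ 0.69868.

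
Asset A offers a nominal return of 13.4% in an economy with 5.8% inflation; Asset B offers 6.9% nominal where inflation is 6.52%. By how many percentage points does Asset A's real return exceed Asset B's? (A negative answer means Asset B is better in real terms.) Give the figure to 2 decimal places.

Asset A real return: 1.134/1.058 − 1 = 7.183%.
Asset B real return: 1.069/1.0652 − 1 = 0.357%.
Difference: 7.183 − 0.357 = 6.826 pp.

6.83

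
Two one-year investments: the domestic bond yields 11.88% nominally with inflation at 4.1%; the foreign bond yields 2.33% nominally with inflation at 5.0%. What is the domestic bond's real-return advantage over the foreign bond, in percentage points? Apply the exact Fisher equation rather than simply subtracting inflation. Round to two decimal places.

10.02

The domestic bond real return: 1.1188/1.041 − 1 = 7.474%.
The foreign bond real return: 1.0233/1.050 − 1 = -2.543%.
Difference: 7.474 − (-2.543) = 10.017 pp.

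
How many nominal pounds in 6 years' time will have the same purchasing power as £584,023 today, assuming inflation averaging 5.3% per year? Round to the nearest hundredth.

£796,159.68

Cumulative price-level factor: (1+5.3%)^6 ≈ 1.3632334286.
The nominal amount required is £584,023 scaled up by that factor.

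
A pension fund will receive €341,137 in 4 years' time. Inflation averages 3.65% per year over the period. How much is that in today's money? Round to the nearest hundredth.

€295,564.04

Price-level factor over 4 years: (1 + 3.65%)^4 ≈ 1.1541897834.
Purchasing power today: €341,137 divided by that factor.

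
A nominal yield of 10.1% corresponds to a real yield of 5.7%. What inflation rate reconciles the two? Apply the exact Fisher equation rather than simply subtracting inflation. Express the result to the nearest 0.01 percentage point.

4.16%

From (1+r_nom) = (1+r_real)(1+π), we get 1+π = (1 + 10.1%)/(1 + 5.7%) = 1.101/1.057 ≈ 1.04163.
So π ≈ 4.1627%.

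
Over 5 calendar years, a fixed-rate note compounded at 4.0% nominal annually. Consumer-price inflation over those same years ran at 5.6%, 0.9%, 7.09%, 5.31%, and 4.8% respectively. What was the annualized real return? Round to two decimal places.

-0.69%

Cumulative inflation factor: 1.056 × 1.009 × 1.0709 × 1.0531 × 1.048 ≈ 1.25932.
Nominal growth factor: 1.21665. Real growth factor = 1.21665 / 1.25932 ≈ 0.96612.
Annualized: 0.96612^(1/5) − 1 ≈ -0.00687.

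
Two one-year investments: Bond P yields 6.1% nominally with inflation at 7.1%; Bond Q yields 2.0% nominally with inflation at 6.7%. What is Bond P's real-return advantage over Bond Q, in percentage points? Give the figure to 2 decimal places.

Bond P real return: 1.061/1.071 − 1 = -0.934%.
Bond Q real return: 1.020/1.067 − 1 = -4.405%.
Difference: -0.934 − (-4.405) = 3.471 pp.

3.47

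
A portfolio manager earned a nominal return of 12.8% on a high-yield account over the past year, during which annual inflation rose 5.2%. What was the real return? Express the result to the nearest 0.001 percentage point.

7.224%

Real return via the Fisher equation: (1 + 12.8%)/(1 + 5.2%) − 1 = 1.128/1.052 − 1 ≈ 0.07224.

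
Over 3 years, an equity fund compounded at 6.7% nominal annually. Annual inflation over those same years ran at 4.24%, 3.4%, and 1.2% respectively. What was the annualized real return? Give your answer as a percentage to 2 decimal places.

Cumulative inflation factor: 1.0424 × 1.034 × 1.012 ≈ 1.09078.
Nominal growth factor: 1.21477. Real growth factor = 1.21477 / 1.09078 ≈ 1.11367.
Annualized: 1.11367^(1/3) − 1 ≈ 0.03654.

3.65%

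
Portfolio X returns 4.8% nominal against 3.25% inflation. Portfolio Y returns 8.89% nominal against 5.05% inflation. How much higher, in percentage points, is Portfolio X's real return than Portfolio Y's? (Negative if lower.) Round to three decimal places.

Portfolio X real return: 1.048/1.0325 − 1 = 1.5012%.
Portfolio Y real return: 1.0889/1.0505 − 1 = 3.6554%.
Difference: 1.5012 − 3.6554 = -2.1542 pp.

-2.154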